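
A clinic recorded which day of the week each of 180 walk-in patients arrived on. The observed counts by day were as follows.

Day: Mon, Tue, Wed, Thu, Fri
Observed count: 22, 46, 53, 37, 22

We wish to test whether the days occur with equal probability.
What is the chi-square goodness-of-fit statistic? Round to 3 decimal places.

Under H₀ each category has probability 1/5, so each expected count is 180/5 = 36.
χ² = (22−36)²/36 + (46−36)²/36 + (53−36)²/36 + (37−36)²/36 + (22−36)²/36
   = 5.4444 + 2.7778 + 8.0278 + 0.0278 + 5.4444
Sum = 21.722

21.722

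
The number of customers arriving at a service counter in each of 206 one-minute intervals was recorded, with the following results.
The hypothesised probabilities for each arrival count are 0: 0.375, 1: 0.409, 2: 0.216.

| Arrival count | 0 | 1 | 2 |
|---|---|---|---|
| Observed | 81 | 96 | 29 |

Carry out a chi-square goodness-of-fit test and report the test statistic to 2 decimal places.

7.22

Expected counts E_i = n·p_i: 206×0.375 = 77.25, 206×0.409 = 84.254, 206×0.216 = 44.496.
χ² = (81−77.25)²/77.25 + (96−84.254)²/84.254 + (29−44.496)²/44.496
   = 0.182 + 1.638 + 5.397
Sum = 7.22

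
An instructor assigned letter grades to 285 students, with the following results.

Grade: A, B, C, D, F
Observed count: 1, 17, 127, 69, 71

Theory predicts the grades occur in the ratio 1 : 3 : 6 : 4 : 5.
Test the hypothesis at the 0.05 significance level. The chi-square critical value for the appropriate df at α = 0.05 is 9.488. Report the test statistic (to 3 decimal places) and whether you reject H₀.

47.263; reject

Ratio total = 19. Expected counts: 285×1/19 = 15, 285×3/19 = 45, 285×6/19 = 90, 285×4/19 = 60, 285×5/19 = 75.
χ² = (1−15)²/15 + (17−45)²/45 + (127−90)²/90 + (69−60)²/60 + (71−75)²/75
   = 13.0667 + 17.4222 + 15.2111 + 1.3500 + 0.2133
Sum = 47.263
df = 4. Since 47.263 > 9.488, we reject H₀.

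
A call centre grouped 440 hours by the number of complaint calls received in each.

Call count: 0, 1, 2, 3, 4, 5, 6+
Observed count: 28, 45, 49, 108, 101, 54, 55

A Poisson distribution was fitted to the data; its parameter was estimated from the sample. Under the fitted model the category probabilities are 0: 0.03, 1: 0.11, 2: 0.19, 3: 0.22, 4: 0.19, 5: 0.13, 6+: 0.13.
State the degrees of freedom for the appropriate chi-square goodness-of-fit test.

There are k = 7 categories and 1 parameter estimated from the data, so df = 7 − 1 − 1 = 5.

5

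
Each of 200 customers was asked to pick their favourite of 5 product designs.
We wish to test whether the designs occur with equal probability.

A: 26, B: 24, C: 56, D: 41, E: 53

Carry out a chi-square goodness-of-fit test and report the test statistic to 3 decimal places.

21.950

Under H₀ each category has probability 1/5, so each expected count is 200/5 = 40.
cat         O        E   (O−E)²/E
A          26       40     4.9000
B          24       40     6.4000
C          56       40     6.4000
D          41       40     0.0250
E          53       40     4.2250
Sum = 21.950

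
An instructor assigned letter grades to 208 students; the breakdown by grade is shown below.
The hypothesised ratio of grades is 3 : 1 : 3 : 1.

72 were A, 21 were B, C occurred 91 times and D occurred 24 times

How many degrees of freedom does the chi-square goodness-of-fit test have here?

3

There are k = 4 categories and no parameters were estimated from the data, so df = 4 − 1 = 3.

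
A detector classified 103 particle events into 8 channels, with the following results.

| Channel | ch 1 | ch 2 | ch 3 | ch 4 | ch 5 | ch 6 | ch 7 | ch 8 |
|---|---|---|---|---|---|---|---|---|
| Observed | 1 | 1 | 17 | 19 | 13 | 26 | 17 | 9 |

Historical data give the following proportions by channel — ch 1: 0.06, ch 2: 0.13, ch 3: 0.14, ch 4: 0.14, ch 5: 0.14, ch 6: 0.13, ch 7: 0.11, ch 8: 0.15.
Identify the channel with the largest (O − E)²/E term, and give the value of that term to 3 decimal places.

Expected counts E_i = n·p_i: 103×0.06 = 6.18, 103×0.13 = 13.39, 103×0.14 = 14.42, 103×0.14 = 14.42, 103×0.14 = 14.42, 103×0.13 = 13.39, 103×0.11 = 11.33, 103×0.15 = 15.45.
cat         O        E   (O−E)²/E
ch 1        1     6.18     4.3418
ch 2        1    13.39    11.4647
ch 3       17    14.42     0.4616
ch 4       19    14.42     1.4547
ch 5       13    14.42     0.1398
ch 6       26    13.39    11.8754
ch 7       17    11.33     2.8375
ch 8        9    15.45     2.6927
The largest term is for ch 6: 11.875.

ch 6, 11.875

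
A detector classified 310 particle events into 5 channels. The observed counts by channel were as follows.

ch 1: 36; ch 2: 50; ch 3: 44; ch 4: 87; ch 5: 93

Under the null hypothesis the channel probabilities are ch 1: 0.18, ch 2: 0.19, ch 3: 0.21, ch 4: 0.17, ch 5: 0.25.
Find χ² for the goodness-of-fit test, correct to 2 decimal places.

Expected counts E_i = n·p_i: 310×0.18 = 55.8, 310×0.19 = 58.9, 310×0.21 = 65.1, 310×0.17 = 52.7, 310×0.25 = 77.5.
cat         O        E   (O−E)²/E
ch 1       36     55.8      7.026
ch 2       50     58.9      1.345
ch 3       44     65.1      6.839
ch 4       87     52.7     22.324
ch 5       93     77.5      3.100
Sum = 40.63

40.63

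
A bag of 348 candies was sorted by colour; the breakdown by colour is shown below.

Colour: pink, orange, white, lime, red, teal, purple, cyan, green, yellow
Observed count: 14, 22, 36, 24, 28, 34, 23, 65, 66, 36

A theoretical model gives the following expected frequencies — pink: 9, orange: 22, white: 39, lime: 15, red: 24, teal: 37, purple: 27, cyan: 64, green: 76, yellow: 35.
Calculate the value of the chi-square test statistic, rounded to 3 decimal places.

pink: (14 − 9)²/9 = 25/9 = 2.7778
orange: (22 − 22)²/22 = 0/22 = 0.0000
white: (36 − 39)²/39 = 9/39 = 0.2308
lime: (24 − 15)²/15 = 81/15 = 5.4000
red: (28 − 24)²/24 = 16/24 = 0.6667
teal: (34 − 37)²/37 = 9/37 = 0.2432
purple: (23 − 27)²/27 = 16/27 = 0.5926
cyan: (65 − 64)²/64 = 1/64 = 0.0156
green: (66 − 76)²/76 = 100/76 = 1.3158
yellow: (36 − 35)²/35 = 1/35 = 0.0286
Sum = 11.271

11.271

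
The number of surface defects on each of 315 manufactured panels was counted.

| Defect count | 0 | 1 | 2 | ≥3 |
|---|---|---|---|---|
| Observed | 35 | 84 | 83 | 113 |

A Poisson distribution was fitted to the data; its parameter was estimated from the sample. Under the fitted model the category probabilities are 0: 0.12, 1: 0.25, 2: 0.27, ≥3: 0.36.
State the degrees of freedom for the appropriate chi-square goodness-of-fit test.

There are k = 4 categories and 1 parameter estimated from the data, so df = 4 − 1 − 1 = 2.

2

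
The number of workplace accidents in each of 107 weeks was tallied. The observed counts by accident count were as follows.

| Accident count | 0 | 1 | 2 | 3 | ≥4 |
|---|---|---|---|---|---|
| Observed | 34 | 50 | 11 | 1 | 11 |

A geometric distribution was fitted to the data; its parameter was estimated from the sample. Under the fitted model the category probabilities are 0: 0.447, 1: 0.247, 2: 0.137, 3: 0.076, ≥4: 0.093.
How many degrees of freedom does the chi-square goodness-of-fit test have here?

3

There are k = 5 categories and 1 parameter estimated from the data, so df = 5 − 1 − 1 = 3.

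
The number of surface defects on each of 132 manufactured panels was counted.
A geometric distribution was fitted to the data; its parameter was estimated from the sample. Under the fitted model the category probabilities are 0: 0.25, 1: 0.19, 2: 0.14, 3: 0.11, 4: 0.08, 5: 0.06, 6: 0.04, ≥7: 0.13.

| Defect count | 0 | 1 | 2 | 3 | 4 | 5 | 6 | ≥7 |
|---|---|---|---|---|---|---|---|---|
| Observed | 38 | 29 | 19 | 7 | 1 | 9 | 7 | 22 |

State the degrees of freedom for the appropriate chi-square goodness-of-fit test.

6

There are k = 8 categories and 1 parameter estimated from the data, so df = 8 − 1 − 1 = 6.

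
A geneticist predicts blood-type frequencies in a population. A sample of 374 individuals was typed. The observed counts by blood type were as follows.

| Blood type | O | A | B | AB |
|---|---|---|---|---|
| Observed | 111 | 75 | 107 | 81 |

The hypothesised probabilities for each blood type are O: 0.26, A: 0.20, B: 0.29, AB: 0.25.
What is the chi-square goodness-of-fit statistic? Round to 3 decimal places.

3.638

Expected counts E_i = n·p_i: 374×0.26 = 97.24, 374×0.20 = 74.8, 374×0.29 = 108.46, 374×0.25 = 93.5.
χ² = (111−97.24)²/97.24 + (75−74.8)²/74.8 + (107−108.46)²/108.46 + (81−93.5)²/93.5
   = 1.9471 + 0.0005 + 0.0197 + 1.6711
Sum = 3.638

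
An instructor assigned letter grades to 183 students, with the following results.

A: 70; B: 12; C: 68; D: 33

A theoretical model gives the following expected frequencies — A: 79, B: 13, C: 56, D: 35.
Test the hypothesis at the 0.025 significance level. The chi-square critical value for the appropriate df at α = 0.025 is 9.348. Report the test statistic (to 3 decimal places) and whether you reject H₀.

3.788; do not reject

χ² = (70−79)²/79 + (12−13)²/13 + (68−56)²/56 + (33−35)²/35
   = 1.0253 + 0.0769 + 2.5714 + 0.1143
Sum = 3.788
df = 3. Since 3.788 < 9.348, we do not reject H₀.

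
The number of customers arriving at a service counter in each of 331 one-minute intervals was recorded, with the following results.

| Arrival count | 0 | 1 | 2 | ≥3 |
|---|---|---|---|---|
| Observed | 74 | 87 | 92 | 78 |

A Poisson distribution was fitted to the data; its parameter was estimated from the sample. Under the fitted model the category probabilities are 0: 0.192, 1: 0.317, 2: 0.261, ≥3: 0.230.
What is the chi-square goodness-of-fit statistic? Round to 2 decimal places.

Expected counts E_i = n·p_i: 331×0.192 = 63.552, 331×0.317 = 104.927, 331×0.261 = 86.391, 331×0.230 = 76.13.
cat         O        E   (O−E)²/E
0          74   63.552      1.718
1          87  104.927      3.063
2          92   86.391      0.364
≥3         78    76.13      0.046
Sum = 5.19

5.19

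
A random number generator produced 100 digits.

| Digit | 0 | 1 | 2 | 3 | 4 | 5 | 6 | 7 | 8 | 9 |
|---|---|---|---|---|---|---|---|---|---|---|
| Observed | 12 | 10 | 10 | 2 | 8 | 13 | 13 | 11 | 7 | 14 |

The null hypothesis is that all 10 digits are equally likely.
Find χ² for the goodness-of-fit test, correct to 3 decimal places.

11.600

Expected count for each of the 10 categories: 100/10 = 10.
cat         O        E   (O−E)²/E
0          12       10     0.4000
1          10       10     0.0000
2          10       10     0.0000
3           2       10     6.4000
4           8       10     0.4000
5          13       10     0.9000
6          13       10     0.9000
7          11       10     0.1000
8           7       10     0.9000
9          14       10     1.6000
Sum = 11.600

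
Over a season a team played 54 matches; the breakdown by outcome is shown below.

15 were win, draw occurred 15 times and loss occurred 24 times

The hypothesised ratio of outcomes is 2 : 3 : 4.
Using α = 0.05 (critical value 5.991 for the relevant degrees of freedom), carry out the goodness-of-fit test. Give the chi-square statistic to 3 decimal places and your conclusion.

Ratio total = 9. Expected counts: 54×2/9 = 12, 54×3/9 = 18, 54×4/9 = 24.
χ² = (15−12)²/12 + (15−18)²/18 + (24−24)²/24
   = 0.7500 + 0.5000 + 0.0000
Sum = 1.250
df = 2. Since 1.250 < 5.991, we do not reject H₀.

1.250; do not reject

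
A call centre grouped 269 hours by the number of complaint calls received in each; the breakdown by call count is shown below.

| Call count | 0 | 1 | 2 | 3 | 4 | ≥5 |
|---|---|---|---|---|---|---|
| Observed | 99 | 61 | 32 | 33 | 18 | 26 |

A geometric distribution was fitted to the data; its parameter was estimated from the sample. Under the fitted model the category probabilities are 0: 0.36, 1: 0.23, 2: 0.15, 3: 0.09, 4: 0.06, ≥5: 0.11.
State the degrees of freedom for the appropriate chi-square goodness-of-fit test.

There are k = 6 categories and 1 parameter estimated from the data, so df = 6 − 1 − 1 = 4.

4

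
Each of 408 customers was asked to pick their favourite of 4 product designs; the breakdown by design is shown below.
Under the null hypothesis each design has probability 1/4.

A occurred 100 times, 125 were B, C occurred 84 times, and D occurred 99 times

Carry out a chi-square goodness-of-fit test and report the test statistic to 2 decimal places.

Under H₀ each category has probability 1/4, so each expected count is 408/4 = 102.
χ² = (100−102)²/102 + (125−102)²/102 + (84−102)²/102 + (99−102)²/102
   = 0.039 + 5.186 + 3.176 + 0.088
Sum = 8.49

8.49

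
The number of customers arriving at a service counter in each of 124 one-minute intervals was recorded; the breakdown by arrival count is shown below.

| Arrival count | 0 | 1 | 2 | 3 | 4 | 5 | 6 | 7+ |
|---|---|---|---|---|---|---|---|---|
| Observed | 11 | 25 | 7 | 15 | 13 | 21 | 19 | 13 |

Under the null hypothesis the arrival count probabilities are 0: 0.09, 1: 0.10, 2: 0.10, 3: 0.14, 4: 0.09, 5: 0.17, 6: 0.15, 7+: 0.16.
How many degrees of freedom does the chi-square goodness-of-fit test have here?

7

There are k = 8 categories and no parameters were estimated from the data, so df = 8 − 1 = 7.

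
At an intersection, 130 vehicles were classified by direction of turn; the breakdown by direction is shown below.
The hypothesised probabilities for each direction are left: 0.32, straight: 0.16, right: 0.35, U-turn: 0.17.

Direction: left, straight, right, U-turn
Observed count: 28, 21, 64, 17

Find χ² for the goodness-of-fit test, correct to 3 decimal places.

Expected counts E_i = n·p_i: 130×0.32 = 41.6, 130×0.16 = 20.8, 130×0.35 = 45.5, 130×0.17 = 22.1.
left: (28 − 41.6)²/41.6 = 184.96/41.6 = 4.4462
straight: (21 − 20.8)²/20.8 = 0.04/20.8 = 0.0019
right: (64 − 45.5)²/45.5 = 342.25/45.5 = 7.5220
U-turn: (17 − 22.1)²/22.1 = 26.01/22.1 = 1.1769
Sum = 13.147

13.147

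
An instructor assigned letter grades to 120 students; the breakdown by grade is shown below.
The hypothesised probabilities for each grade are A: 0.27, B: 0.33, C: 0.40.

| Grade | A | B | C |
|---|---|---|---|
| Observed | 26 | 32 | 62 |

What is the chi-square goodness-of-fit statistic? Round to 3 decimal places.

6.806

Expected counts E_i = n·p_i: 120×0.27 = 32.4, 120×0.33 = 39.6, 120×0.40 = 48.
cat         O        E   (O−E)²/E
A          26     32.4     1.2642
B          32     39.6     1.4586
C          62       48     4.0833
Sum = 6.806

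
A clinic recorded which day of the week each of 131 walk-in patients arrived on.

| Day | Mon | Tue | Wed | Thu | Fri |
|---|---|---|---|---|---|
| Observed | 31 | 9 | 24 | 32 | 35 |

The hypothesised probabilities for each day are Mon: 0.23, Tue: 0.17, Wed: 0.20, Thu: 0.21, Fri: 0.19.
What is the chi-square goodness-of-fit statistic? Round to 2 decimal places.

12.96

Expected counts E_i = n·p_i: 131×0.23 = 30.13, 131×0.17 = 22.27, 131×0.20 = 26.2, 131×0.21 = 27.51, 131×0.19 = 24.89.
χ² = (31−30.13)²/30.13 + (9−22.27)²/22.27 + (24−26.2)²/26.2 + (32−27.51)²/27.51 + (35−24.89)²/24.89
   = 0.025 + 7.907 + 0.185 + 0.733 + 4.107
Sum = 12.96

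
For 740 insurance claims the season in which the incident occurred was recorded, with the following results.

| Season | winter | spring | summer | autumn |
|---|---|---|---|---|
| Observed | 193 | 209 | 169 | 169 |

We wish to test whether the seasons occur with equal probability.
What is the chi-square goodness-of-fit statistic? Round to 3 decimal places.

6.227

Expected count for each of the 4 categories: 740/4 = 185.
winter: (193 − 185)²/185 = 64/185 = 0.3459
spring: (209 − 185)²/185 = 576/185 = 3.1135
summer: (169 − 185)²/185 = 256/185 = 1.3838
autumn: (169 − 185)²/185 = 256/185 = 1.3838
Sum = 6.227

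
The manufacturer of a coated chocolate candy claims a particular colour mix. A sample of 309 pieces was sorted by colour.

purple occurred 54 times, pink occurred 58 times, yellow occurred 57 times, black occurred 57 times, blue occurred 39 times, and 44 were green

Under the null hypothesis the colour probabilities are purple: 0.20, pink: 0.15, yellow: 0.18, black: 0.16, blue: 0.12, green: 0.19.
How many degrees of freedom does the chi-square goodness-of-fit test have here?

There are k = 6 categories and no parameters were estimated from the data, so df = 6 − 1 = 5.

5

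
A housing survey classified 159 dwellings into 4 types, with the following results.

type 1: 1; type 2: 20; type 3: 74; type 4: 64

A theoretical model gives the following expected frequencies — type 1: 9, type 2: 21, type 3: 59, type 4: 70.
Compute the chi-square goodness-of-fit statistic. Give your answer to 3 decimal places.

11.487

χ² = (1−9)²/9 + (20−21)²/21 + (74−59)²/59 + (64−70)²/70
   = 7.1111 + 0.0476 + 3.8136 + 0.5143
Sum = 11.487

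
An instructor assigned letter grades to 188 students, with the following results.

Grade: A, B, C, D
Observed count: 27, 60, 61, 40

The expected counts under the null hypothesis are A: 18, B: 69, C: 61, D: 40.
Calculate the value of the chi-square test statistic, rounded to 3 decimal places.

5.674

A: (27 − 18)²/18 = 81/18 = 4.5000
B: (60 − 69)²/69 = 81/69 = 1.1739
C: (61 − 61)²/61 = 0/61 = 0.0000
D: (40 − 40)²/40 = 0/40 = 0.0000
Sum = 5.674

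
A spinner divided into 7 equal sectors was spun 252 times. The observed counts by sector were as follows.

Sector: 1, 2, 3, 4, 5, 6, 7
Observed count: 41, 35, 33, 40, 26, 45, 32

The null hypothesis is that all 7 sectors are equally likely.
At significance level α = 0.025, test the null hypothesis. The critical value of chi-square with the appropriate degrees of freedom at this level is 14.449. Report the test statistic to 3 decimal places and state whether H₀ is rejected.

Under H₀ each category has probability 1/7, so each expected count is 252/7 = 36.
χ² = (41−36)²/36 + (35−36)²/36 + (33−36)²/36 + (40−36)²/36 + (26−36)²/36 + (45−36)²/36 + (32−36)²/36
   = 0.6944 + 0.0278 + 0.2500 + 0.4444 + 2.7778 + 2.2500 + 0.4444
Sum = 6.889
df = 6. Since 6.889 < 14.449, we do not reject H₀.

6.889; do not reject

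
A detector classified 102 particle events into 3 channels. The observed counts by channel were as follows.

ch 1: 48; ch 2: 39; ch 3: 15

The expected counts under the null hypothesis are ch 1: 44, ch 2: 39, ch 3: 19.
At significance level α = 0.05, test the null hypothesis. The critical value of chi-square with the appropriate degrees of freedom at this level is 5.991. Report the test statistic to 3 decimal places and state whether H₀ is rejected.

1.206; do not reject

ch 1: (48 − 44)²/44 = 16/44 = 0.3636
ch 2: (39 − 39)²/39 = 0/39 = 0.0000
ch 3: (15 − 19)²/19 = 16/19 = 0.8421
Sum = 1.206
df = 2. Since 1.206 < 5.991, we do not reject H₀.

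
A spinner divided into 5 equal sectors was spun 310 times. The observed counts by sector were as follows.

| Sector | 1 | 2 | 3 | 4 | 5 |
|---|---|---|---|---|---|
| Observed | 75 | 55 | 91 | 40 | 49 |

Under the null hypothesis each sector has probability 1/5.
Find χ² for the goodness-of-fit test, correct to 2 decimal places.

27.61

Under H₀ each category has probability 1/5, so each expected count is 310/5 = 62.
cat         O        E   (O−E)²/E
1          75       62      2.726
2          55       62      0.790
3          91       62     13.565
4          40       62      7.806
5          49       62      2.726
Sum = 27.61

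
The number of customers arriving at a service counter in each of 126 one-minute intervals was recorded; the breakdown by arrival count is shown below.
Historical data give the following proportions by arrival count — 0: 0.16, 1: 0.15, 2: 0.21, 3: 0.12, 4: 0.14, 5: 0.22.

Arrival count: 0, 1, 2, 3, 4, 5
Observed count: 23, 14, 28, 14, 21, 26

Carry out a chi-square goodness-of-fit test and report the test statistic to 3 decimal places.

2.590

Expected counts E_i = n·p_i: 126×0.16 = 20.16, 126×0.15 = 18.9, 126×0.21 = 26.46, 126×0.12 = 15.12, 126×0.14 = 17.64, 126×0.22 = 27.72.
cat         O        E   (O−E)²/E
0          23    20.16     0.4001
1          14     18.9     1.2704
2          28    26.46     0.0896
3          14    15.12     0.0830
4          21    17.64     0.6400
5          26    27.72     0.1067
Sum = 2.590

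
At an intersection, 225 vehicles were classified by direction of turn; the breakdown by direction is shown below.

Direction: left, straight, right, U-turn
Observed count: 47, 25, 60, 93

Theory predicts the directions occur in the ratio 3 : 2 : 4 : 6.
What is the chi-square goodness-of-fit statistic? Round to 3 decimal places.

Ratio total = 15. Expected counts: 225×3/15 = 45, 225×2/15 = 30, 225×4/15 = 60, 225×6/15 = 90.
left: (47 − 45)²/45 = 4/45 = 0.0889
straight: (25 − 30)²/30 = 25/30 = 0.8333
right: (60 − 60)²/60 = 0/60 = 0.0000
U-turn: (93 − 90)²/90 = 9/90 = 0.1000
Sum = 1.022

1.022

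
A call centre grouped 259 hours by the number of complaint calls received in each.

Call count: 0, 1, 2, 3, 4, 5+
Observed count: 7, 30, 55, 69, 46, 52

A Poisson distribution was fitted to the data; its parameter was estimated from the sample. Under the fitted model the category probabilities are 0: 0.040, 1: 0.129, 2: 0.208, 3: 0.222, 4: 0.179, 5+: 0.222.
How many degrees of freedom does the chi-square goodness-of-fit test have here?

4

There are k = 6 categories and 1 parameter estimated from the data, so df = 6 − 1 − 1 = 4.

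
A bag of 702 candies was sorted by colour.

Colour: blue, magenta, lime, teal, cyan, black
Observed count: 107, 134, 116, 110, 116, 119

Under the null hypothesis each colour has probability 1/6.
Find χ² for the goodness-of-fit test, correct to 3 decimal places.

3.795

Under H₀ each category has probability 1/6, so each expected count is 702/6 = 117.
χ² = (107−117)²/117 + (134−117)²/117 + (116−117)²/117 + (110−117)²/117 + (116−117)²/117 + (119−117)²/117
   = 0.8547 + 2.4701 + 0.0085 + 0.4188 + 0.0085 + 0.0342
Sum = 3.795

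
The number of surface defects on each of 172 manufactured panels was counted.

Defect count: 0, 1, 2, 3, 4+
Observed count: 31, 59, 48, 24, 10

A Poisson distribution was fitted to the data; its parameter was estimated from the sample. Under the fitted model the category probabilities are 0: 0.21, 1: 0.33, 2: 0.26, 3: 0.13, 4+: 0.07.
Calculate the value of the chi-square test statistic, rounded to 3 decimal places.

1.521

Expected counts E_i = n·p_i: 172×0.21 = 36.12, 172×0.33 = 56.76, 172×0.26 = 44.72, 172×0.13 = 22.36, 172×0.07 = 12.04.
0: (31 − 36.12)²/36.12 = 26.2144/36.12 = 0.7258
1: (59 − 56.76)²/56.76 = 5.0176/56.76 = 0.0884
2: (48 − 44.72)²/44.72 = 10.7584/44.72 = 0.2406
3: (24 − 22.36)²/22.36 = 2.6896/22.36 = 0.1203
4+: (10 − 12.04)²/12.04 = 4.1616/12.04 = 0.3456
Sum = 1.521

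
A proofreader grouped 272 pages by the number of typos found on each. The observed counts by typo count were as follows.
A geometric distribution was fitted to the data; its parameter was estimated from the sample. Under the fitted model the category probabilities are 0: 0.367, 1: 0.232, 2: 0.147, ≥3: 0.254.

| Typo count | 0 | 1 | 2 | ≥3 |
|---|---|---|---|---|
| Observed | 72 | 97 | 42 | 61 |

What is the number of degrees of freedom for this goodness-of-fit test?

There are k = 4 categories and 1 parameter estimated from the data, so df = 4 − 1 − 1 = 2.

2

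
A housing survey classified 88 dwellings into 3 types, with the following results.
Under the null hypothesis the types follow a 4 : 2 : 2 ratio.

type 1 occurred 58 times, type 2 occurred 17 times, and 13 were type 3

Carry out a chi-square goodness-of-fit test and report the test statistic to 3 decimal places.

Ratio total = 8. Expected counts: 88×4/8 = 44, 88×2/8 = 22, 88×2/8 = 22.
type 1: (58 − 44)²/44 = 196/44 = 4.4545
type 2: (17 − 22)²/22 = 25/22 = 1.1364
type 3: (13 − 22)²/22 = 81/22 = 3.6818
Sum = 9.273

9.273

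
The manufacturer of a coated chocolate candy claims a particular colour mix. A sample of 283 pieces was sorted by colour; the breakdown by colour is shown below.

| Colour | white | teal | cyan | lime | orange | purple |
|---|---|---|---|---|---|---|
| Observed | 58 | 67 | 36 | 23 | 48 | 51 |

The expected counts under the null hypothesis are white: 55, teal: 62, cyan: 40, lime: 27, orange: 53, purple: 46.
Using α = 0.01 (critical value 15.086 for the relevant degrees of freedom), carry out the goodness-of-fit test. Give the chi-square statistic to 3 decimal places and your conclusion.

cat         O        E   (O−E)²/E
white      58       55     0.1636
teal       67       62     0.4032
cyan       36       40     0.4000
lime       23       27     0.5926
orange     48       53     0.4717
purple     51       46     0.5435
Sum = 2.575
df = 5. Since 2.575 < 15.086, we do not reject H₀.

2.575; do not reject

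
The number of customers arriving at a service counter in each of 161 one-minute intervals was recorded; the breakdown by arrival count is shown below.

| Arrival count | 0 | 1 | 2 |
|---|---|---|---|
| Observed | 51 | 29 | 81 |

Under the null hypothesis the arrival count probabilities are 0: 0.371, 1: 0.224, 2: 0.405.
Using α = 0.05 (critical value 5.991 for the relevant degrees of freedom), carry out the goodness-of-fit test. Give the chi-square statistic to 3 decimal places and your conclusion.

Expected counts E_i = n·p_i: 161×0.371 = 59.731, 161×0.224 = 36.064, 161×0.405 = 65.205.
0: (51 − 59.731)²/59.731 = 76.230361/59.731 = 1.2762
1: (29 − 36.064)²/36.064 = 49.900096/36.064 = 1.3837
2: (81 − 65.205)²/65.205 = 249.482025/65.205 = 3.8261
Sum = 6.486
df = 2. Since 6.486 > 5.991, we reject H₀.

6.486; reject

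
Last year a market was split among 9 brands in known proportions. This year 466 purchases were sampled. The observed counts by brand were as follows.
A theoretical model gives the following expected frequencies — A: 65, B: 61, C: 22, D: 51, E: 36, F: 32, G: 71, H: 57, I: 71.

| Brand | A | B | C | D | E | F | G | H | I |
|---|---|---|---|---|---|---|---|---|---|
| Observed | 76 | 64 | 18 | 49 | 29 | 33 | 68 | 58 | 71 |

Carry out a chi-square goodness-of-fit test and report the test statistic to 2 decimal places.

χ² = (76−65)²/65 + (64−61)²/61 + (18−22)²/22 + (49−51)²/51 + (29−36)²/36 + (33−32)²/32 + (68−71)²/71 + (58−57)²/57 + (71−71)²/71
   = 1.862 + 0.148 + 0.727 + 0.078 + 1.361 + 0.031 + 0.127 + 0.018 + 0.000
Sum = 4.35

4.35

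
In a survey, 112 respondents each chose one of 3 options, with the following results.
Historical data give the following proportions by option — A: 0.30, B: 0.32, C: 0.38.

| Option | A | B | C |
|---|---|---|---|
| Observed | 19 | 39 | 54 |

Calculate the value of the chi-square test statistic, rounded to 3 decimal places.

Expected counts E_i = n·p_i: 112×0.30 = 33.6, 112×0.32 = 35.84, 112×0.38 = 42.56.
χ² = (19−33.6)²/33.6 + (39−35.84)²/35.84 + (54−42.56)²/42.56
   = 6.3440 + 0.2786 + 3.0750
Sum = 9.698

9.698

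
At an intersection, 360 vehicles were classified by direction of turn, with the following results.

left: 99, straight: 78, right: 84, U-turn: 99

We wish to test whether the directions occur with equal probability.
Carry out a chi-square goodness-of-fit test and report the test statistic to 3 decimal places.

3.800

Under H₀ each category has probability 1/4, so each expected count is 360/4 = 90.
χ² = (99−90)²/90 + (78−90)²/90 + (84−90)²/90 + (99−90)²/90
   = 0.9000 + 1.6000 + 0.4000 + 0.9000
Sum = 3.800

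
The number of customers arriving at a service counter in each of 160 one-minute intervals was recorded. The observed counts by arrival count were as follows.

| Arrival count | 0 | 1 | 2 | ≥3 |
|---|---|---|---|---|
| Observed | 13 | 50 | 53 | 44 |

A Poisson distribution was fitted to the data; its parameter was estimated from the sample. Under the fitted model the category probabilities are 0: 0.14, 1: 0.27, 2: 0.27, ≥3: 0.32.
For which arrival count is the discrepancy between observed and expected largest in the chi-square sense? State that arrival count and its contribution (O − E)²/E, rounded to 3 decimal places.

Expected counts E_i = n·p_i: 160×0.14 = 22.4, 160×0.27 = 43.2, 160×0.27 = 43.2, 160×0.32 = 51.2.
χ² = (13−22.4)²/22.4 + (50−43.2)²/43.2 + (53−43.2)²/43.2 + (44−51.2)²/51.2
   = 3.9446 + 1.0704 + 2.2231 + 1.0125
The largest term is for 0: 3.945.

0, 3.945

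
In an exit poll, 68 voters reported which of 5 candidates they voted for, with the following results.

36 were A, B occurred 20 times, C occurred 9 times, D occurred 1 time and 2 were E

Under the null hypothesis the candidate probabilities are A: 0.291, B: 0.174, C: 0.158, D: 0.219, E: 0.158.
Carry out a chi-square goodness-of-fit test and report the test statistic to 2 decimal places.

39.28

Expected counts E_i = n·p_i: 68×0.291 = 19.788, 68×0.174 = 11.832, 68×0.158 = 10.744, 68×0.219 = 14.892, 68×0.158 = 10.744.
A: (36 − 19.788)²/19.788 = 262.828944/19.788 = 13.282
B: (20 − 11.832)²/11.832 = 66.716224/11.832 = 5.639
C: (9 − 10.744)²/10.744 = 3.041536/10.744 = 0.283
D: (1 − 14.892)²/14.892 = 192.987664/14.892 = 12.959
E: (2 − 10.744)²/10.744 = 76.457536/10.744 = 7.116
Sum = 39.28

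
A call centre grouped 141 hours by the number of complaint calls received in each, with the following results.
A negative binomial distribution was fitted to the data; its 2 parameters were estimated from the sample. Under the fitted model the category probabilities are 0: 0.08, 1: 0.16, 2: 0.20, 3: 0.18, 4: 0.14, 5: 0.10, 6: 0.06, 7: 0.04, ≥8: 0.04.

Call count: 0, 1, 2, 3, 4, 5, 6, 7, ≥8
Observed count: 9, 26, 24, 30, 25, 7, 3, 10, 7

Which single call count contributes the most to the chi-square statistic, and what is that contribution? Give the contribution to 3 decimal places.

5, 3.575

Expected counts E_i = n·p_i: 141×0.08 = 11.28, 141×0.16 = 22.56, 141×0.20 = 28.2, 141×0.18 = 25.38, 141×0.14 = 19.74, 141×0.10 = 14.1, 141×0.06 = 8.46, 141×0.04 = 5.64, 141×0.04 = 5.64.
cat         O        E   (O−E)²/E
0           9    11.28     0.4609
1          26    22.56     0.5245
2          24     28.2     0.6255
3          30    25.38     0.8410
4          25    19.74     1.4016
5           7     14.1     3.5752
6           3     8.46     3.5238
7          10     5.64     3.3705
≥8          7     5.64     0.3279
The largest term is for 5: 3.575.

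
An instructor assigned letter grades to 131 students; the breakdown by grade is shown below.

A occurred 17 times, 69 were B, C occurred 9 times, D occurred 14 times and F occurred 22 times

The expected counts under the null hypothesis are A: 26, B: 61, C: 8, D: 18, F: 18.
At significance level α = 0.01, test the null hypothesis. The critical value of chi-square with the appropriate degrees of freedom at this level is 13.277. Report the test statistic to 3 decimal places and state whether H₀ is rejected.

χ² = (17−26)²/26 + (69−61)²/61 + (9−8)²/8 + (14−18)²/18 + (22−18)²/18
   = 3.1154 + 1.0492 + 0.1250 + 0.8889 + 0.8889
Sum = 6.067
df = 4. Since 6.067 < 13.277, we do not reject H₀.

6.067; do not reject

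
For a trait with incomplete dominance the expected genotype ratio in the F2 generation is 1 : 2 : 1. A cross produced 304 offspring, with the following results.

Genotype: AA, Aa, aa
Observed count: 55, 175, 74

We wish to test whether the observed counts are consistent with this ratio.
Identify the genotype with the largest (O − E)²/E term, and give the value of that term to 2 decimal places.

Ratio total = 4. Expected counts: 304×1/4 = 76, 304×2/4 = 152, 304×1/4 = 76.
χ² = (55−76)²/76 + (175−152)²/152 + (74−76)²/76
   = 5.803 + 3.480 + 0.053
The largest term is for AA: 5.80.

AA, 5.80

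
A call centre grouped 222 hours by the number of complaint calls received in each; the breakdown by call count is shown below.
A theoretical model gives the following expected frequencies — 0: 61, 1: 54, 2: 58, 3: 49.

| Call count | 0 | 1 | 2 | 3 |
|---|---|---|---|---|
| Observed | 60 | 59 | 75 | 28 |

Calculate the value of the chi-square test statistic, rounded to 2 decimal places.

cat         O        E   (O−E)²/E
0          60       61      0.016
1          59       54      0.463
2          75       58      4.983
3          28       49      9.000
Sum = 14.46

14.46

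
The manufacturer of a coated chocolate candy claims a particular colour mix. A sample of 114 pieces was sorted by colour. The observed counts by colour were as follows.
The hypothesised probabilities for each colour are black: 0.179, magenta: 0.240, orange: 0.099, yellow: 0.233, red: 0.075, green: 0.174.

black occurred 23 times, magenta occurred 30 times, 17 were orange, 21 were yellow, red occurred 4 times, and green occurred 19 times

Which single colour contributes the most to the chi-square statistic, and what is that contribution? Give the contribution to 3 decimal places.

orange, 2.893

Expected counts E_i = n·p_i: 114×0.179 = 20.406, 114×0.240 = 27.36, 114×0.099 = 11.286, 114×0.233 = 26.562, 114×0.075 = 8.55, 114×0.174 = 19.836.
cat          O        E   (O−E)²/E
black       23   20.406     0.3297
magenta     30    27.36     0.2547
orange      17   11.286     2.8929
yellow      21   26.562     1.1647
red          4     8.55     2.4213
green       19   19.836     0.0352
The largest term is for orange: 2.893.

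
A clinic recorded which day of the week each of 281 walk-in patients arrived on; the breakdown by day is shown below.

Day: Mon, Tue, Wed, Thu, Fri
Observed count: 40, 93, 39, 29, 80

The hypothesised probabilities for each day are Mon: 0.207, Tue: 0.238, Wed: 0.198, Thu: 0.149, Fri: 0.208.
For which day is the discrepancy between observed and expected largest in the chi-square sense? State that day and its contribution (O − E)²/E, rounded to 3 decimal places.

Expected counts E_i = n·p_i: 281×0.207 = 58.167, 281×0.238 = 66.878, 281×0.198 = 55.638, 281×0.149 = 41.869, 281×0.208 = 58.448.
Mon: (40 − 58.167)²/58.167 = 330.039889/58.167 = 5.6740
Tue: (93 − 66.878)²/66.878 = 682.358884/66.878 = 10.2030
Wed: (39 − 55.638)²/55.638 = 276.823044/55.638 = 4.9754
Thu: (29 − 41.869)²/41.869 = 165.611161/41.869 = 3.9555
Fri: (80 − 58.448)²/58.448 = 464.488704/58.448 = 7.9470
The largest term is for Tue: 10.203.

Tue, 10.203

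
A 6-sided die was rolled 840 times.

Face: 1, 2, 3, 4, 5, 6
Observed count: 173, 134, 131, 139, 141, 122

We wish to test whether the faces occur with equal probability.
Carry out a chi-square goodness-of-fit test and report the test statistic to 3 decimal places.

Expected count for each of the 6 categories: 840/6 = 140.
cat         O        E   (O−E)²/E
1         173      140     7.7786
2         134      140     0.2571
3         131      140     0.5786
4         139      140     0.0071
5         141      140     0.0071
6         122      140     2.3143
Sum = 10.943

10.943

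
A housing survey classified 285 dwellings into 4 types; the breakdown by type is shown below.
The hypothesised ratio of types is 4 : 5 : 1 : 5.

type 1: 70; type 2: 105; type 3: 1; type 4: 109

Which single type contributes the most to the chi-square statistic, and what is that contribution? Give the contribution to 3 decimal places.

Ratio total = 15. Expected counts: 285×4/15 = 76, 285×5/15 = 95, 285×1/15 = 19, 285×5/15 = 95.
type 1: (70 − 76)²/76 = 36/76 = 0.4737
type 2: (105 − 95)²/95 = 100/95 = 1.0526
type 3: (1 − 19)²/19 = 324/19 = 17.0526
type 4: (109 − 95)²/95 = 196/95 = 2.0632
The largest term is for type 3: 17.053.

type 3, 17.053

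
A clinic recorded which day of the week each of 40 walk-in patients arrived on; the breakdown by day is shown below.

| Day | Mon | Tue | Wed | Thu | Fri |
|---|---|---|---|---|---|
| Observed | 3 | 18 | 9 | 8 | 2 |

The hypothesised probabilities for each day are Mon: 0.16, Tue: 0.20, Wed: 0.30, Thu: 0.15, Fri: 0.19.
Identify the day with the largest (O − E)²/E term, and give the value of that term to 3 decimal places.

Tue, 12.500

Expected counts E_i = n·p_i: 40×0.16 = 6.4, 40×0.20 = 8, 40×0.30 = 12, 40×0.15 = 6, 40×0.19 = 7.6.
Mon: (3 − 6.4)²/6.4 = 11.56/6.4 = 1.8063
Tue: (18 − 8)²/8 = 100/8 = 12.5000
Wed: (9 − 12)²/12 = 9/12 = 0.7500
Thu: (8 − 6)²/6 = 4/6 = 0.6667
Fri: (2 − 7.6)²/7.6 = 31.36/7.6 = 4.1263
The largest term is for Tue: 12.500.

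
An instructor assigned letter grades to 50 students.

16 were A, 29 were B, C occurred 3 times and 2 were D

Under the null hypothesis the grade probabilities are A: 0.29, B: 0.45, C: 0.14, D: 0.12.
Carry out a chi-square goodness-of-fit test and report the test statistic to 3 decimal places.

6.985

Expected counts E_i = n·p_i: 50×0.29 = 14.5, 50×0.45 = 22.5, 50×0.14 = 7, 50×0.12 = 6.
χ² = (16−14.5)²/14.5 + (29−22.5)²/22.5 + (3−7)²/7 + (2−6)²/6
   = 0.1552 + 1.8778 + 2.2857 + 2.6667
Sum = 6.985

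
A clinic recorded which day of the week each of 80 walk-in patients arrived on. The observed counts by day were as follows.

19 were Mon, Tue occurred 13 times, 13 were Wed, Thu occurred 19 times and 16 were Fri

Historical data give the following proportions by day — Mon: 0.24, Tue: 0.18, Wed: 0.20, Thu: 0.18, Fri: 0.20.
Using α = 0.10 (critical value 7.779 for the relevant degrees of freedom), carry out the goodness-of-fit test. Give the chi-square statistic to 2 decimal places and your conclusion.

2.17; do not reject

Expected counts E_i = n·p_i: 80×0.24 = 19.2, 80×0.18 = 14.4, 80×0.20 = 16, 80×0.18 = 14.4, 80×0.20 = 16.
χ² = (19−19.2)²/19.2 + (13−14.4)²/14.4 + (13−16)²/16 + (19−14.4)²/14.4 + (16−16)²/16
   = 0.002 + 0.136 + 0.563 + 1.469 + 0.000
Sum = 2.17
df = 4. Since 2.17 < 7.779, we do not reject H₀.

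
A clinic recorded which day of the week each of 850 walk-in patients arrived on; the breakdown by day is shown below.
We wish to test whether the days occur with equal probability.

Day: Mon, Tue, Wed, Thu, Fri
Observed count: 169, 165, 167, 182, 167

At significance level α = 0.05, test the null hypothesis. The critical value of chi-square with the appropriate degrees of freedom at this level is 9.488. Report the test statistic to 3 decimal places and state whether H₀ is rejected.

1.106; do not reject

Expected count for each of the 5 categories: 850/5 = 170.
Mon: (169 − 170)²/170 = 1/170 = 0.0059
Tue: (165 − 170)²/170 = 25/170 = 0.1471
Wed: (167 − 170)²/170 = 9/170 = 0.0529
Thu: (182 − 170)²/170 = 144/170 = 0.8471
Fri: (167 − 170)²/170 = 9/170 = 0.0529
Sum = 1.106
df = 4. Since 1.106 < 9.488, we do not reject H₀.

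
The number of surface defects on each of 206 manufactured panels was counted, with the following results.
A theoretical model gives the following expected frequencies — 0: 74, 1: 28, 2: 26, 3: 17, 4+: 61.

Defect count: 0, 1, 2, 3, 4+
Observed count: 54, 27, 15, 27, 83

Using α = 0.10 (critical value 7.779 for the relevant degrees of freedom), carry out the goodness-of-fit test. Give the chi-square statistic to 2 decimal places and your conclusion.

23.91; reject

0: (54 − 74)²/74 = 400/74 = 5.405
1: (27 − 28)²/28 = 1/28 = 0.036
2: (15 − 26)²/26 = 121/26 = 4.654
3: (27 − 17)²/17 = 100/17 = 5.882
4+: (83 − 61)²/61 = 484/61 = 7.934
Sum = 23.91
df = 4. Since 23.91 > 7.779, we reject H₀.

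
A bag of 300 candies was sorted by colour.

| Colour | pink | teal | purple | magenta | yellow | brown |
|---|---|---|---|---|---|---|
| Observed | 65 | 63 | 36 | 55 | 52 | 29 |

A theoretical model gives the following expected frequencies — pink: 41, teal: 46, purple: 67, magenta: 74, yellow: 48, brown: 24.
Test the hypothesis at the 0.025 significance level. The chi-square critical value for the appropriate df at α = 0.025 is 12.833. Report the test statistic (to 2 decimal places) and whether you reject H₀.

χ² = (65−41)²/41 + (63−46)²/46 + (36−67)²/67 + (55−74)²/74 + (52−48)²/48 + (29−24)²/24
   = 14.049 + 6.283 + 14.343 + 4.878 + 0.333 + 1.042
Sum = 40.93
df = 5. Since 40.93 > 12.833, we reject H₀.

40.93; reject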